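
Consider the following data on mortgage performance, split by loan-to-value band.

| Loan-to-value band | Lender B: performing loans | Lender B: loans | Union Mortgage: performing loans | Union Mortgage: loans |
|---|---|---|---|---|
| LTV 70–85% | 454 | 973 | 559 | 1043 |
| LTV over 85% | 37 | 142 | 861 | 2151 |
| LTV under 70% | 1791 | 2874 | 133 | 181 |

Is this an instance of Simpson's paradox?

LTV 70–85%: Lender B 454/973 = 46.7%, Union Mortgage 559/1043 = 53.6% → Union Mortgage
LTV over 85%: Lender B 37/142 = 26.1%, Union Mortgage 861/2151 = 40.0% → Union Mortgage
LTV under 70%: Lender B 1791/2874 = 62.3%, Union Mortgage 133/181 = 73.5% → Union Mortgage
Overall: Lender B 2282/3989 = 57.2%, Union Mortgage 1553/3375 = 46.0% → Lender B
Union Mortgage wins each loan-to-value group but Lender B wins overall — the comparison reverses. Union Mortgage's loans skew toward LTV over 85%, which has a lower base rate.

Yes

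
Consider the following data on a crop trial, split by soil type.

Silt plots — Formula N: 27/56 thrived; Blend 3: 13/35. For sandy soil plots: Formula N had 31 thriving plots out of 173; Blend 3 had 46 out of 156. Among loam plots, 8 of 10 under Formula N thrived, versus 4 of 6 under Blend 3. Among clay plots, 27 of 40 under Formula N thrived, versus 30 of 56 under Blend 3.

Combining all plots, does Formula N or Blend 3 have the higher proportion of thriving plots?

Silt: Formula N 27/56 = 48.2%, Blend 3 13/35 = 37.1% → Formula N
Sandy soil: Formula N 31/173 = 17.9%, Blend 3 46/156 = 29.5% → Blend 3
Loam: Formula N 8/10 = 80.0%, Blend 3 4/6 = 66.7% → Formula N
Clay: Formula N 27/40 = 67.5%, Blend 3 30/56 = 53.6% → Formula N
Overall: Formula N 93/279 = 33.3%, Blend 3 93/253 = 36.8% → Blend 3
(Neither sweeps every soil group, but Blend 3 has the higher pooled rate.)

Blend 3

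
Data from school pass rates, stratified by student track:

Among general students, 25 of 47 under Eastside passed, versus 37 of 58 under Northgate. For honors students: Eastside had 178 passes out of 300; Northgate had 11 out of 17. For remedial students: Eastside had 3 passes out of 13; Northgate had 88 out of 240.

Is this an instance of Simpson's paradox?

General: Eastside 25/47 = 53.2%, Northgate 37/58 = 63.8% → Northgate
Honors: Eastside 178/300 = 59.3%, Northgate 11/17 = 64.7% → Northgate
Remedial: Eastside 3/13 = 23.1%, Northgate 88/240 = 36.7% → Northgate
Overall: Eastside 206/360 = 57.2%, Northgate 136/315 = 43.2% → Eastside
Northgate wins each student group but Eastside wins overall — the comparison reverses. Northgate's students skew toward remedial, which has a lower base rate.

Yes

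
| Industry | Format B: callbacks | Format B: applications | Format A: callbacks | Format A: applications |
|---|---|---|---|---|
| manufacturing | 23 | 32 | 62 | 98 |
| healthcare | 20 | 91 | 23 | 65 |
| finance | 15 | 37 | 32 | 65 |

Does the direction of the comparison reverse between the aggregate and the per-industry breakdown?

No

Manufacturing: Format B 23/32 = 71.9%, Format A 62/98 = 63.3% → Format B
Healthcare: Format B 20/91 = 22.0%, Format A 23/65 = 35.4% → Format A
Finance: Format B 15/37 = 40.5%, Format A 32/65 = 49.2% → Format A
Overall: Format B 58/160 = 36.2%, Format A 117/228 = 51.3% → Format A
Neither sweeps: Format B wins 1 of 3 groups, Format A wins 2. Format A wins overall but not every group — no Simpson reversal.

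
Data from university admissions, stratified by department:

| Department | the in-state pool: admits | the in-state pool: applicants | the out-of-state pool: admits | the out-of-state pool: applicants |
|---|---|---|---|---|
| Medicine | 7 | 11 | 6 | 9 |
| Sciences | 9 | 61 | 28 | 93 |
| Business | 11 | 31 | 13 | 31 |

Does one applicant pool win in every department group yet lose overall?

No

Medicine: the in-state pool 7/11 = 63.6%, the out-of-state pool 6/9 = 66.7% → the out-of-state pool
Sciences: the in-state pool 9/61 = 14.8%, the out-of-state pool 28/93 = 30.1% → the out-of-state pool
Business: the in-state pool 11/31 = 35.5%, the out-of-state pool 13/31 = 41.9% → the out-of-state pool
Overall: the in-state pool 27/103 = 26.2%, the out-of-state pool 47/133 = 35.3% → the out-of-state pool
The out-of-state pool wins overall and in every department group — no reversal.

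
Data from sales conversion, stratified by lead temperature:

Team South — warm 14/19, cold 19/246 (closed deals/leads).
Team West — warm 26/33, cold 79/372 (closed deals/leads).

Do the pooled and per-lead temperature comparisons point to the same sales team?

Yes

Warm: Team South 14/19 = 73.7%, Team West 26/33 = 78.8% → Team West
Cold: Team South 19/246 = 7.7%, Team West 79/372 = 21.2% → Team West
Overall: Team South 33/265 = 12.5%, Team West 105/405 = 25.9% → Team West
Team West wins overall and in every lead group — no reversal.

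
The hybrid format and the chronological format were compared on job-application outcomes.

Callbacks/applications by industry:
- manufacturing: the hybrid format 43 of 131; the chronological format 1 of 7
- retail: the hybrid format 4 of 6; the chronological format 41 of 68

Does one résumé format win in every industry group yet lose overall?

Manufacturing: the hybrid format 43/131 = 32.8%, the chronological format 1/7 = 14.3% → the hybrid format
Retail: the hybrid format 4/6 = 66.7%, the chronological format 41/68 = 60.3% → the hybrid format
Overall: the hybrid format 47/137 = 34.3%, the chronological format 42/75 = 56.0% → the chronological format
The hybrid format wins each industry group but the chronological format wins overall — the comparison reverses. The hybrid format's applications skew toward manufacturing, which has a lower base rate.

Yes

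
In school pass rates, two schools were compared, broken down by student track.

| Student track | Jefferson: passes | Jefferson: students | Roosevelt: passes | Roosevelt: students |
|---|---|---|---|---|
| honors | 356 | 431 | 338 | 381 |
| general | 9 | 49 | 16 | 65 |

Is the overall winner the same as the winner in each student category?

Yes

Honors: Jefferson 356/431 = 82.6%, Roosevelt 338/381 = 88.7% → Roosevelt
General: Jefferson 9/49 = 18.4%, Roosevelt 16/65 = 24.6% → Roosevelt
Overall: Jefferson 365/480 = 76.0%, Roosevelt 354/446 = 79.4% → Roosevelt
Roosevelt wins overall and in every student group — no reversal.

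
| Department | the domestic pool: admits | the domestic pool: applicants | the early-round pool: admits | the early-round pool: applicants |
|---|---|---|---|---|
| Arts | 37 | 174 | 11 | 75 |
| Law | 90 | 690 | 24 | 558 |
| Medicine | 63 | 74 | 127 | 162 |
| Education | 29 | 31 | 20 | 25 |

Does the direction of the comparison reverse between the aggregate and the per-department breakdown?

No

Arts: the domestic pool 37/174 = 21.3%, the early-round pool 11/75 = 14.7% → the domestic pool
Law: the domestic pool 90/690 = 13.0%, the early-round pool 24/558 = 4.3% → the domestic pool
Medicine: the domestic pool 63/74 = 85.1%, the early-round pool 127/162 = 78.4% → the domestic pool
Education: the domestic pool 29/31 = 93.5%, the early-round pool 20/25 = 80.0% → the domestic pool
Overall: the domestic pool 219/969 = 22.6%, the early-round pool 182/820 = 22.2% → the domestic pool
The domestic pool wins overall and in every department group — no reversal.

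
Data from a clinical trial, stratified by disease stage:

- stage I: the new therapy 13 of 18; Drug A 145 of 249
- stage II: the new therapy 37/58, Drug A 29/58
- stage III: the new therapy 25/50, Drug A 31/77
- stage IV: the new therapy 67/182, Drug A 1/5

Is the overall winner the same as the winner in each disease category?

Stage I: the new therapy 13/18 = 72.2%, Drug A 145/249 = 58.2% → the new therapy
Stage II: the new therapy 37/58 = 63.8%, Drug A 29/58 = 50.0% → the new therapy
Stage III: the new therapy 25/50 = 50.0%, Drug A 31/77 = 40.3% → the new therapy
Stage IV: the new therapy 67/182 = 36.8%, Drug A 1/5 = 20.0% → the new therapy
Overall: the new therapy 142/308 = 46.1%, Drug A 206/389 = 53.0% → Drug A
The new therapy wins each disease group but Drug A wins overall — the comparison reverses. The new therapy's patients skew toward stage IV, which has a lower base rate.

No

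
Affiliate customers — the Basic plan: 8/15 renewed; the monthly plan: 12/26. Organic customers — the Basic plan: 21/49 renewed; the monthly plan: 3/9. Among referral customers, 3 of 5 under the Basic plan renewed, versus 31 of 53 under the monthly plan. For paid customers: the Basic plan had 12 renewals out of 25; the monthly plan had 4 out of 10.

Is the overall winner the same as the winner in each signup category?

No

Affiliate: the Basic plan 8/15 = 53.3%, the monthly plan 12/26 = 46.2% → the Basic plan
Organic: the Basic plan 21/49 = 42.9%, the monthly plan 3/9 = 33.3% → the Basic plan
Referral: the Basic plan 3/5 = 60.0%, the monthly plan 31/53 = 58.5% → the Basic plan
Paid: the Basic plan 12/25 = 48.0%, the monthly plan 4/10 = 40.0% → the Basic plan
Overall: the Basic plan 44/94 = 46.8%, the monthly plan 50/98 = 51.0% → the monthly plan
The Basic plan wins each signup group but the monthly plan wins overall — the comparison reverses. The Basic plan's customers skew toward organic, which has a lower base rate.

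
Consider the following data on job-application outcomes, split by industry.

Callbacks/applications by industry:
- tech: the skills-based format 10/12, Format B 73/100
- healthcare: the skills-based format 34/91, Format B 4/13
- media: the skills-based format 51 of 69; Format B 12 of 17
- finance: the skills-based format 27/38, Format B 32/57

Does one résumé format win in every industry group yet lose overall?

Tech: the skills-based format 10/12 = 83.3%, Format B 73/100 = 73.0% → the skills-based format
Healthcare: the skills-based format 34/91 = 37.4%, Format B 4/13 = 30.8% → the skills-based format
Media: the skills-based format 51/69 = 73.9%, Format B 12/17 = 70.6% → the skills-based format
Finance: the skills-based format 27/38 = 71.1%, Format B 32/57 = 56.1% → the skills-based format
Overall: the skills-based format 122/210 = 58.1%, Format B 121/187 = 64.7% → Format B
The skills-based format wins each industry group but Format B wins overall — the comparison reverses. The skills-based format's applications skew toward healthcare, which has a lower base rate.

Yes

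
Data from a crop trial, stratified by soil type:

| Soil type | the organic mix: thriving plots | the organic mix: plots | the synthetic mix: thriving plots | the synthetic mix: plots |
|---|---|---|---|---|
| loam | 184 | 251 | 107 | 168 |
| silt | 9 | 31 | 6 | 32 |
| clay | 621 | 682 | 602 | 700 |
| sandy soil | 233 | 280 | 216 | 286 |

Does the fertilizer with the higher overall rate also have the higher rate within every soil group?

Loam: the organic mix 184/251 = 73.3%, the synthetic mix 107/168 = 63.7% → the organic mix
Silt: the organic mix 9/31 = 29.0%, the synthetic mix 6/32 = 18.8% → the organic mix
Clay: the organic mix 621/682 = 91.1%, the synthetic mix 602/700 = 86.0% → the organic mix
Sandy soil: the organic mix 233/280 = 83.2%, the synthetic mix 216/286 = 75.5% → the organic mix
Overall: the organic mix 1047/1244 = 84.2%, the synthetic mix 931/1186 = 78.5% → the organic mix
The organic mix wins overall and in every soil group — no reversal.

Yes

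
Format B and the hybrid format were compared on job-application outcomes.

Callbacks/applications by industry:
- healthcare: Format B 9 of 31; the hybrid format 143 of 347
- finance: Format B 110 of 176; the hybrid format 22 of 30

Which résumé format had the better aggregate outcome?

Healthcare: Format B 9/31 = 29.0%, the hybrid format 143/347 = 41.2% → the hybrid format
Finance: Format B 110/176 = 62.5%, the hybrid format 22/30 = 73.3% → the hybrid format
Overall: Format B 119/207 = 57.5%, the hybrid format 165/377 = 43.8% → Format B
(The hybrid format wins every industry group but Format B wins overall — the hybrid format's applications skew toward the low-rate healthcare group.)

Format B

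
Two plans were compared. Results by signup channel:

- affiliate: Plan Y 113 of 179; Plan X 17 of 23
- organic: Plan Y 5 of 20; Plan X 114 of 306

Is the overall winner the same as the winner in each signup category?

Affiliate: Plan Y 113/179 = 63.1%, Plan X 17/23 = 73.9% → Plan X
Organic: Plan Y 5/20 = 25.0%, Plan X 114/306 = 37.3% → Plan X
Overall: Plan Y 118/199 = 59.3%, Plan X 131/329 = 39.8% → Plan Y
Plan X wins each signup group but Plan Y wins overall — the comparison reverses. Plan X's customers skew toward organic, which has a lower base rate.

No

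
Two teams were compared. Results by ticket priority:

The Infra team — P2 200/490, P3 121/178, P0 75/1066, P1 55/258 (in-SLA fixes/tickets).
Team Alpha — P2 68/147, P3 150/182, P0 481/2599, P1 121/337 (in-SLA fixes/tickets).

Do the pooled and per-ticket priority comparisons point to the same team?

Yes

P2: the Infra team 200/490 = 40.8%, Team Alpha 68/147 = 46.3% → Team Alpha
P3: the Infra team 121/178 = 68.0%, Team Alpha 150/182 = 82.4% → Team Alpha
P0: the Infra team 75/1066 = 7.0%, Team Alpha 481/2599 = 18.5% → Team Alpha
P1: the Infra team 55/258 = 21.3%, Team Alpha 121/337 = 35.9% → Team Alpha
Overall: the Infra team 451/1992 = 22.6%, Team Alpha 820/3265 = 25.1% → Team Alpha
Team Alpha wins overall and in every ticket group — no reversal.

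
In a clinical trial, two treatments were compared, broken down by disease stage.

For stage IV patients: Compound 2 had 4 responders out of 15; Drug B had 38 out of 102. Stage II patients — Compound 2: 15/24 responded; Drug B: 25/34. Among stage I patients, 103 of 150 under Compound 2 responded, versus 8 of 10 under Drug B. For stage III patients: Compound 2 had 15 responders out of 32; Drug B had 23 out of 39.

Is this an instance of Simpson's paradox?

Yes

Stage IV: Compound 2 4/15 = 26.7%, Drug B 38/102 = 37.3% → Drug B
Stage II: Compound 2 15/24 = 62.5%, Drug B 25/34 = 73.5% → Drug B
Stage I: Compound 2 103/150 = 68.7%, Drug B 8/10 = 80.0% → Drug B
Stage III: Compound 2 15/32 = 46.9%, Drug B 23/39 = 59.0% → Drug B
Overall: Compound 2 137/221 = 62.0%, Drug B 94/185 = 50.8% → Compound 2
Drug B wins each disease group but Compound 2 wins overall — the comparison reverses. Drug B's patients skew toward stage IV, which has a lower base rate.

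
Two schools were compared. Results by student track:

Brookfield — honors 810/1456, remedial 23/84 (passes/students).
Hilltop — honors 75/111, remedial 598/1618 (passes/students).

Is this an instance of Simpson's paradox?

Honors: Brookfield 810/1456 = 55.6%, Hilltop 75/111 = 67.6% → Hilltop
Remedial: Brookfield 23/84 = 27.4%, Hilltop 598/1618 = 37.0% → Hilltop
Overall: Brookfield 833/1540 = 54.1%, Hilltop 673/1729 = 38.9% → Brookfield
Hilltop wins each student group but Brookfield wins overall — the comparison reverses. Hilltop's students skew toward remedial, which has a lower base rate.

Yes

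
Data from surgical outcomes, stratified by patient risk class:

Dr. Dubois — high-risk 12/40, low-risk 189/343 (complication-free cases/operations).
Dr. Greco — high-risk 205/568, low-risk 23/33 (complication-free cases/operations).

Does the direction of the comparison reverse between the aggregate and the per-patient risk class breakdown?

Yes

High-risk: Dr. Dubois 12/40 = 30.0%, Dr. Greco 205/568 = 36.1% → Dr. Greco
Low-risk: Dr. Dubois 189/343 = 55.1%, Dr. Greco 23/33 = 69.7% → Dr. Greco
Overall: Dr. Dubois 201/383 = 52.5%, Dr. Greco 228/601 = 37.9% → Dr. Dubois
Dr. Greco wins each patient risk group but Dr. Dubois wins overall — the comparison reverses. Dr. Greco's operations skew toward high-risk, which has a lower base rate.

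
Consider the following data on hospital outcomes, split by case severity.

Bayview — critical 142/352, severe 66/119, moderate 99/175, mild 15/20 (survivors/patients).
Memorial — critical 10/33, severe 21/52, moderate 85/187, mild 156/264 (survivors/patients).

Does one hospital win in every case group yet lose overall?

Yes

Critical: Bayview 142/352 = 40.3%, Memorial 10/33 = 30.3% → Bayview
Severe: Bayview 66/119 = 55.5%, Memorial 21/52 = 40.4% → Bayview
Moderate: Bayview 99/175 = 56.6%, Memorial 85/187 = 45.5% → Bayview
Mild: Bayview 15/20 = 75.0%, Memorial 156/264 = 59.1% → Bayview
Overall: Bayview 322/666 = 48.3%, Memorial 272/536 = 50.7% → Memorial
Bayview wins each case group but Memorial wins overall — the comparison reverses. Bayview's patients skew toward critical, which has a lower base rate.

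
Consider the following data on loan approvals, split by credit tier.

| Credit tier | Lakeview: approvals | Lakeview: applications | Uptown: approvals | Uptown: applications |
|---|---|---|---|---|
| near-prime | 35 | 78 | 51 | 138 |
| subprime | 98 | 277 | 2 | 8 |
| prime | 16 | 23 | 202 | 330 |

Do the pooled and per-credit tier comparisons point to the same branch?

No

Near-prime: Lakeview 35/78 = 44.9%, Uptown 51/138 = 37.0% → Lakeview
Subprime: Lakeview 98/277 = 35.4%, Uptown 2/8 = 25.0% → Lakeview
Prime: Lakeview 16/23 = 69.6%, Uptown 202/330 = 61.2% → Lakeview
Overall: Lakeview 149/378 = 39.4%, Uptown 255/476 = 53.6% → Uptown
Lakeview wins each credit group but Uptown wins overall — the comparison reverses. Lakeview's applications skew toward subprime, which has a lower base rate.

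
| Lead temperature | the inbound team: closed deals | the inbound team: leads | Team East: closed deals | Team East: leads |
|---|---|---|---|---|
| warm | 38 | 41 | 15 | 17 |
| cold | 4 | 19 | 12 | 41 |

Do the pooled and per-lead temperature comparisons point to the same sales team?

Warm: the inbound team 38/41 = 92.7%, Team East 15/17 = 88.2% → the inbound team
Cold: the inbound team 4/19 = 21.1%, Team East 12/41 = 29.3% → Team East
Overall: the inbound team 42/60 = 70.0%, Team East 27/58 = 46.6% → the inbound team
Neither sweeps: the inbound team wins 1 of 2 groups, Team East wins 1. The inbound team wins overall but not every group — no Simpson reversal.

No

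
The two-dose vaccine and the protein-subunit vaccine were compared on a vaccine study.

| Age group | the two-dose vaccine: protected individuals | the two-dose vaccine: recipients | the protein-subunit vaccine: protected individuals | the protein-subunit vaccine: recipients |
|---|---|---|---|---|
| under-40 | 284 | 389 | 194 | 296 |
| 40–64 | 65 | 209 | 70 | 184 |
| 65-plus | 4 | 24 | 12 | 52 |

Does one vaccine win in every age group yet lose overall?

No

Under-40: the two-dose vaccine 284/389 = 73.0%, the protein-subunit vaccine 194/296 = 65.5% → the two-dose vaccine
40–64: the two-dose vaccine 65/209 = 31.1%, the protein-subunit vaccine 70/184 = 38.0% → the protein-subunit vaccine
65-plus: the two-dose vaccine 4/24 = 16.7%, the protein-subunit vaccine 12/52 = 23.1% → the protein-subunit vaccine
Overall: the two-dose vaccine 353/622 = 56.8%, the protein-subunit vaccine 276/532 = 51.9% → the two-dose vaccine
Neither sweeps: the two-dose vaccine wins 1 of 3 groups, the protein-subunit vaccine wins 2. The two-dose vaccine wins overall but not every group — no Simpson reversal.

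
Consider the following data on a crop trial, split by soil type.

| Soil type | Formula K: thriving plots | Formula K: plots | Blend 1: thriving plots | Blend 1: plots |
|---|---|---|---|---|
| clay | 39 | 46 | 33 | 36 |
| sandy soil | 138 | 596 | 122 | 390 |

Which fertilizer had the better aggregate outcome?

Clay: Formula K 39/46 = 84.8%, Blend 1 33/36 = 91.7% → Blend 1
Sandy soil: Formula K 138/596 = 23.2%, Blend 1 122/390 = 31.3% → Blend 1
Overall: Formula K 177/642 = 27.6%, Blend 1 155/426 = 36.4% → Blend 1

Blend 1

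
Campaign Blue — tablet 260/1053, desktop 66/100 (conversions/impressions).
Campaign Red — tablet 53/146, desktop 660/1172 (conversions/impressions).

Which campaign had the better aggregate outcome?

Tablet: Campaign Blue 260/1053 = 24.7%, Campaign Red 53/146 = 36.3% → Campaign Red
Desktop: Campaign Blue 66/100 = 66.0%, Campaign Red 660/1172 = 56.3% → Campaign Blue
Overall: Campaign Blue 326/1153 = 28.3%, Campaign Red 713/1318 = 54.1% → Campaign Red
(Neither sweeps every device group, but Campaign Red has the higher pooled rate.)

Campaign Red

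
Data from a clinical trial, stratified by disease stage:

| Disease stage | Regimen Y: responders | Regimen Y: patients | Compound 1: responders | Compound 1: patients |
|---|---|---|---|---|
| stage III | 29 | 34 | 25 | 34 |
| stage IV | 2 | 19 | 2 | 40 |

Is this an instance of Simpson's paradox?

Stage III: Regimen Y 29/34 = 85.3%, Compound 1 25/34 = 73.5% → Regimen Y
Stage IV: Regimen Y 2/19 = 10.5%, Compound 1 2/40 = 5.0% → Regimen Y
Overall: Regimen Y 31/53 = 58.5%, Compound 1 27/74 = 36.5% → Regimen Y
Regimen Y wins overall and in every disease group — no reversal.

No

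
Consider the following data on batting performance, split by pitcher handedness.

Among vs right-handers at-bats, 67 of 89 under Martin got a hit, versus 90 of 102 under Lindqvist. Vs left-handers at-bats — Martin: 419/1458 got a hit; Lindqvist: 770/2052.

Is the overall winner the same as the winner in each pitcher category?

Vs right-handers: Martin 67/89 = 75.3%, Lindqvist 90/102 = 88.2% → Lindqvist
Vs left-handers: Martin 419/1458 = 28.7%, Lindqvist 770/2052 = 37.5% → Lindqvist
Overall: Martin 486/1547 = 31.4%, Lindqvist 860/2154 = 39.9% → Lindqvist
Lindqvist wins overall and in every pitcher group — no reversal.

Yes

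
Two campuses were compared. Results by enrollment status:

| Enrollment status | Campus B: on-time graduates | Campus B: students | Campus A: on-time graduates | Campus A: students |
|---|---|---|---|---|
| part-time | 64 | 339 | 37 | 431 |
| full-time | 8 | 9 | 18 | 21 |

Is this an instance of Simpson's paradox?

No

Part-time: Campus B 64/339 = 18.9%, Campus A 37/431 = 8.6% → Campus B
Full-time: Campus B 8/9 = 88.9%, Campus A 18/21 = 85.7% → Campus B
Overall: Campus B 72/348 = 20.7%, Campus A 55/452 = 12.2% → Campus B
Campus B wins overall and in every enrollment group — no reversal.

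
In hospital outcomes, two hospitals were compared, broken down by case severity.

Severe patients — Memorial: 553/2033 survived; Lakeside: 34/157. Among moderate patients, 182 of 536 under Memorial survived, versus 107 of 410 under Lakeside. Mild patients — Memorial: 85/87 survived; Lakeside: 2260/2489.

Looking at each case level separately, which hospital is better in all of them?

Memorial

Severe: Memorial 553/2033 = 27.2%, Lakeside 34/157 = 21.7% → Memorial
Moderate: Memorial 182/536 = 34.0%, Lakeside 107/410 = 26.1% → Memorial
Mild: Memorial 85/87 = 97.7%, Lakeside 2260/2489 = 90.8% → Memorial
Memorial has the higher rate in all 3 groups.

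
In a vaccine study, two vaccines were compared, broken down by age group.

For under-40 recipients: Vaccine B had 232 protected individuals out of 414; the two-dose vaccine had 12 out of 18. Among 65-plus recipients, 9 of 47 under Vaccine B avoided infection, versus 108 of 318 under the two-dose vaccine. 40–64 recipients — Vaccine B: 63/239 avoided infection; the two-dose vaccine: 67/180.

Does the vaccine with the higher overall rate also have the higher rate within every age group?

No

Under-40: Vaccine B 232/414 = 56.0%, the two-dose vaccine 12/18 = 66.7% → the two-dose vaccine
65-plus: Vaccine B 9/47 = 19.1%, the two-dose vaccine 108/318 = 34.0% → the two-dose vaccine
40–64: Vaccine B 63/239 = 26.4%, the two-dose vaccine 67/180 = 37.2% → the two-dose vaccine
Overall: Vaccine B 304/700 = 43.4%, the two-dose vaccine 187/516 = 36.2% → Vaccine B
The two-dose vaccine wins each age group but Vaccine B wins overall — the comparison reverses. The two-dose vaccine's recipients skew toward 65-plus, which has a lower base rate.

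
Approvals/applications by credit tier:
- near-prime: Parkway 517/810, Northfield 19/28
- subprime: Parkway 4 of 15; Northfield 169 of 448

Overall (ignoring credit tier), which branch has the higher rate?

Parkway

Near-prime: Parkway 517/810 = 63.8%, Northfield 19/28 = 67.9% → Northfield
Subprime: Parkway 4/15 = 26.7%, Northfield 169/448 = 37.7% → Northfield
Overall: Parkway 521/825 = 63.2%, Northfield 188/476 = 39.5% → Parkway
(Northfield wins every credit group but Parkway wins overall — Northfield's applications skew toward the low-rate subprime group.)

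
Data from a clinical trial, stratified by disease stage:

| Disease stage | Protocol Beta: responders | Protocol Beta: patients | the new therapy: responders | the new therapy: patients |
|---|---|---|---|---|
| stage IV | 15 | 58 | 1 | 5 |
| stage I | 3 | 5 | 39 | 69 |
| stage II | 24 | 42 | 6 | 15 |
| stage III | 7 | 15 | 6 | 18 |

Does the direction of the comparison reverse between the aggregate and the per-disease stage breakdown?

Yes

Stage IV: Protocol Beta 15/58 = 25.9%, the new therapy 1/5 = 20.0% → Protocol Beta
Stage I: Protocol Beta 3/5 = 60.0%, the new therapy 39/69 = 56.5% → Protocol Beta
Stage II: Protocol Beta 24/42 = 57.1%, the new therapy 6/15 = 40.0% → Protocol Beta
Stage III: Protocol Beta 7/15 = 46.7%, the new therapy 6/18 = 33.3% → Protocol Beta
Overall: Protocol Beta 49/120 = 40.8%, the new therapy 52/107 = 48.6% → the new therapy
Protocol Beta wins each disease group but the new therapy wins overall — the comparison reverses. Protocol Beta's patients skew toward stage IV, which has a lower base rate.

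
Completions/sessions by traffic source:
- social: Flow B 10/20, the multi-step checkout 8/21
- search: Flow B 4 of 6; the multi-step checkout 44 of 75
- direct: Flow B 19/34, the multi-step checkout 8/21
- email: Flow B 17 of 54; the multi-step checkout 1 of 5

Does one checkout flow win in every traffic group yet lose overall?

Social: Flow B 10/20 = 50.0%, the multi-step checkout 8/21 = 38.1% → Flow B
Search: Flow B 4/6 = 66.7%, the multi-step checkout 44/75 = 58.7% → Flow B
Direct: Flow B 19/34 = 55.9%, the multi-step checkout 8/21 = 38.1% → Flow B
Email: Flow B 17/54 = 31.5%, the multi-step checkout 1/5 = 20.0% → Flow B
Overall: Flow B 50/114 = 43.9%, the multi-step checkout 61/122 = 50.0% → the multi-step checkout
Flow B wins each traffic group but the multi-step checkout wins overall — the comparison reverses. Flow B's sessions skew toward email, which has a lower base rate.

Yes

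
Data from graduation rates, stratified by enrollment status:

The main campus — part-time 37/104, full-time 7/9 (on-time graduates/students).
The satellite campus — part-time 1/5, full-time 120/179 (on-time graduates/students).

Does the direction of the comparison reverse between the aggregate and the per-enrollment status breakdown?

Yes

Part-time: the main campus 37/104 = 35.6%, the satellite campus 1/5 = 20.0% → the main campus
Full-time: the main campus 7/9 = 77.8%, the satellite campus 120/179 = 67.0% → the main campus
Overall: the main campus 44/113 = 38.9%, the satellite campus 121/184 = 65.8% → the satellite campus
The main campus wins each enrollment group but the satellite campus wins overall — the comparison reverses. The main campus's students skew toward part-time, which has a lower base rate.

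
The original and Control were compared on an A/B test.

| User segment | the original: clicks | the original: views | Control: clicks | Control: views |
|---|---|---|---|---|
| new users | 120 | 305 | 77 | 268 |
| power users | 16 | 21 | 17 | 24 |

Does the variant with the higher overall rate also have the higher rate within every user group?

Yes

New users: the original 120/305 = 39.3%, Control 77/268 = 28.7% → the original
Power users: the original 16/21 = 76.2%, Control 17/24 = 70.8% → the original
Overall: the original 136/326 = 41.7%, Control 94/292 = 32.2% → the original
The original wins overall and in every user group — no reversal.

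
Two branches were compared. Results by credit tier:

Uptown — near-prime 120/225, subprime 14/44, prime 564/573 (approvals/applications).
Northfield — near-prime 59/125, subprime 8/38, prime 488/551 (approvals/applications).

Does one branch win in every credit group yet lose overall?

Near-prime: Uptown 120/225 = 53.3%, Northfield 59/125 = 47.2% → Uptown
Subprime: Uptown 14/44 = 31.8%, Northfield 8/38 = 21.1% → Uptown
Prime: Uptown 564/573 = 98.4%, Northfield 488/551 = 88.6% → Uptown
Overall: Uptown 698/842 = 82.9%, Northfield 555/714 = 77.7% → Uptown
Uptown wins overall and in every credit group — no reversal.

No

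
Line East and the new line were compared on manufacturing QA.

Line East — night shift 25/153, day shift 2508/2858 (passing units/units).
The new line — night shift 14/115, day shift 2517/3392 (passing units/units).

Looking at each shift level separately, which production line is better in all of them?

Line East

Night shift: Line East 25/153 = 16.3%, the new line 14/115 = 12.2% → Line East
Day shift: Line East 2508/2858 = 87.8%, the new line 2517/3392 = 74.2% → Line East
Line East has the higher rate in both groups.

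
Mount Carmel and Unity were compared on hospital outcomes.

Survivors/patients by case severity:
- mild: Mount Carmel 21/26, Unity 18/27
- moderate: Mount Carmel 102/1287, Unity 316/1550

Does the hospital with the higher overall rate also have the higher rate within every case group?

Mild: Mount Carmel 21/26 = 80.8%, Unity 18/27 = 66.7% → Mount Carmel
Moderate: Mount Carmel 102/1287 = 7.9%, Unity 316/1550 = 20.4% → Unity
Overall: Mount Carmel 123/1313 = 9.4%, Unity 334/1577 = 21.2% → Unity
Neither sweeps: Mount Carmel wins 1 of 2 groups, Unity wins 1. Unity wins overall but not every group — no Simpson reversal.

No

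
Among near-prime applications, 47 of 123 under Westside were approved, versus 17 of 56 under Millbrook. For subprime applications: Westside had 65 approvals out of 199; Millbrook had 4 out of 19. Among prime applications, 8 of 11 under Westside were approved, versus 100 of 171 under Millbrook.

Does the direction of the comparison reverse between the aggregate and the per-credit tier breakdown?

Near-prime: Westside 47/123 = 38.2%, Millbrook 17/56 = 30.4% → Westside
Subprime: Westside 65/199 = 32.7%, Millbrook 4/19 = 21.1% → Westside
Prime: Westside 8/11 = 72.7%, Millbrook 100/171 = 58.5% → Westside
Overall: Westside 120/333 = 36.0%, Millbrook 121/246 = 49.2% → Millbrook
Westside wins each credit group but Millbrook wins overall — the comparison reverses. Westside's applications skew toward subprime, which has a lower base rate.

Yes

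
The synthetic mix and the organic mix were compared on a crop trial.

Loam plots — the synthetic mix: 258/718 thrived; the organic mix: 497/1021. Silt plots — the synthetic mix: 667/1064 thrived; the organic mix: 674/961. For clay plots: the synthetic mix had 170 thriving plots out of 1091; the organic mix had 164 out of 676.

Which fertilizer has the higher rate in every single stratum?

the organic mix

Loam: the synthetic mix 258/718 = 35.9%, the organic mix 497/1021 = 48.7% → the organic mix
Silt: the synthetic mix 667/1064 = 62.7%, the organic mix 674/961 = 70.1% → the organic mix
Clay: the synthetic mix 170/1091 = 15.6%, the organic mix 164/676 = 24.3% → the organic mix
The organic mix has the higher rate in all 3 groups.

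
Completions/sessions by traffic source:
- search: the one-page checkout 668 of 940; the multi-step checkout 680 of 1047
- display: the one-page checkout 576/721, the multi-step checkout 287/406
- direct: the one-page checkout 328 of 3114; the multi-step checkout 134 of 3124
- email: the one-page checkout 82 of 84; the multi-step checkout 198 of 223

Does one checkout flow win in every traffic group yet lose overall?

Search: the one-page checkout 668/940 = 71.1%, the multi-step checkout 680/1047 = 64.9% → the one-page checkout
Display: the one-page checkout 576/721 = 79.9%, the multi-step checkout 287/406 = 70.7% → the one-page checkout
Direct: the one-page checkout 328/3114 = 10.5%, the multi-step checkout 134/3124 = 4.3% → the one-page checkout
Email: the one-page checkout 82/84 = 97.6%, the multi-step checkout 198/223 = 88.8% → the one-page checkout
Overall: the one-page checkout 1654/4859 = 34.0%, the multi-step checkout 1299/4800 = 27.1% → the one-page checkout
The one-page checkout wins overall and in every traffic group — no reversal.

No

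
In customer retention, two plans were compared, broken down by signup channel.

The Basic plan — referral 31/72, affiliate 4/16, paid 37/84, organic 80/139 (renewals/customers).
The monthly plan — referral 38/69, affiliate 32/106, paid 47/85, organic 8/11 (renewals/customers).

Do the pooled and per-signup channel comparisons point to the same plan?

No

Referral: the Basic plan 31/72 = 43.1%, the monthly plan 38/69 = 55.1% → the monthly plan
Affiliate: the Basic plan 4/16 = 25.0%, the monthly plan 32/106 = 30.2% → the monthly plan
Paid: the Basic plan 37/84 = 44.0%, the monthly plan 47/85 = 55.3% → the monthly plan
Organic: the Basic plan 80/139 = 57.6%, the monthly plan 8/11 = 72.7% → the monthly plan
Overall: the Basic plan 152/311 = 48.9%, the monthly plan 125/271 = 46.1% → the Basic plan
The monthly plan wins each signup group but the Basic plan wins overall — the comparison reverses. The monthly plan's customers skew toward affiliate, which has a lower base rate.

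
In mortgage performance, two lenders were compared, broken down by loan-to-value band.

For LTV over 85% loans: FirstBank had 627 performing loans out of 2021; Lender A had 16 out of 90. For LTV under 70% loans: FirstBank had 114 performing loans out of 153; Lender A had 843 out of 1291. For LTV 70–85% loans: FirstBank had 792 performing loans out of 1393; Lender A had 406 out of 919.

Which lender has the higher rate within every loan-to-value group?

LTV over 85%: FirstBank 627/2021 = 31.0%, Lender A 16/90 = 17.8% → FirstBank
LTV under 70%: FirstBank 114/153 = 74.5%, Lender A 843/1291 = 65.3% → FirstBank
LTV 70–85%: FirstBank 792/1393 = 56.9%, Lender A 406/919 = 44.2% → FirstBank
FirstBank has the higher rate in all 3 groups.

FirstBank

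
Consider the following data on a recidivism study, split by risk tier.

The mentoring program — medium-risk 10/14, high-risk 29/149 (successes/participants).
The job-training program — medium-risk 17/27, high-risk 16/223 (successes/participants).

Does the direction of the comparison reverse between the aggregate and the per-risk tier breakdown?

No

Medium-risk: the mentoring program 10/14 = 71.4%, the job-training program 17/27 = 63.0% → the mentoring program
High-risk: the mentoring program 29/149 = 19.5%, the job-training program 16/223 = 7.2% → the mentoring program
Overall: the mentoring program 39/163 = 23.9%, the job-training program 33/250 = 13.2% → the mentoring program
The mentoring program wins overall and in every risk group — no reversal.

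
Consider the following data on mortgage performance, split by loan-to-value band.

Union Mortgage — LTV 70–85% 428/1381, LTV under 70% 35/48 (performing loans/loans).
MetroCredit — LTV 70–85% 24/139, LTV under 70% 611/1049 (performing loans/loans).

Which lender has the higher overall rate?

LTV 70–85%: Union Mortgage 428/1381 = 31.0%, MetroCredit 24/139 = 17.3% → Union Mortgage
LTV under 70%: Union Mortgage 35/48 = 72.9%, MetroCredit 611/1049 = 58.2% → Union Mortgage
Overall: Union Mortgage 463/1429 = 32.4%, MetroCredit 635/1188 = 53.5% → MetroCredit
(Union Mortgage wins every loan-to-value group but MetroCredit wins overall — Union Mortgage's loans skew toward the low-rate LTV 70–85% group.)

MetroCredit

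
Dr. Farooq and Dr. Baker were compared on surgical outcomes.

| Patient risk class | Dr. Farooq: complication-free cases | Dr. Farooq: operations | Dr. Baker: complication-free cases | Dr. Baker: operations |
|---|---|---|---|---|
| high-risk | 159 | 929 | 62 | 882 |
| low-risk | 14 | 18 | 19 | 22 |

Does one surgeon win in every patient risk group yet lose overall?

High-risk: Dr. Farooq 159/929 = 17.1%, Dr. Baker 62/882 = 7.0% → Dr. Farooq
Low-risk: Dr. Farooq 14/18 = 77.8%, Dr. Baker 19/22 = 86.4% → Dr. Baker
Overall: Dr. Farooq 173/947 = 18.3%, Dr. Baker 81/904 = 9.0% → Dr. Farooq
Neither sweeps: Dr. Farooq wins 1 of 2 groups, Dr. Baker wins 1. Dr. Farooq wins overall but not every group — no Simpson reversal.

No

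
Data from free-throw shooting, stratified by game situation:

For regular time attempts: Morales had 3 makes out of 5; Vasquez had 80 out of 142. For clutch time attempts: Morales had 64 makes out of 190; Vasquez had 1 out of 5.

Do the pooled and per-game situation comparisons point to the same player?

Regular time: Morales 3/5 = 60.0%, Vasquez 80/142 = 56.3% → Morales
Clutch time: Morales 64/190 = 33.7%, Vasquez 1/5 = 20.0% → Morales
Overall: Morales 67/195 = 34.4%, Vasquez 81/147 = 55.1% → Vasquez
Morales wins each game group but Vasquez wins overall — the comparison reverses. Morales's attempts skew toward clutch time, which has a lower base rate.

No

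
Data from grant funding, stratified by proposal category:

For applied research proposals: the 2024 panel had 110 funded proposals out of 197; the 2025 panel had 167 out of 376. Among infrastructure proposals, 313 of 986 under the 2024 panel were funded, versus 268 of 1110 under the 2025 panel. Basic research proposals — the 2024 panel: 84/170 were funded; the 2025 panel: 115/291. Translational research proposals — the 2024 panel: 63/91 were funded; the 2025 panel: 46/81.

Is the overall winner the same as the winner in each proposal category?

Applied research: the 2024 panel 110/197 = 55.8%, the 2025 panel 167/376 = 44.4% → the 2024 panel
Infrastructure: the 2024 panel 313/986 = 31.7%, the 2025 panel 268/1110 = 24.1% → the 2024 panel
Basic research: the 2024 panel 84/170 = 49.4%, the 2025 panel 115/291 = 39.5% → the 2024 panel
Translational research: the 2024 panel 63/91 = 69.2%, the 2025 panel 46/81 = 56.8% → the 2024 panel
Overall: the 2024 panel 570/1444 = 39.5%, the 2025 panel 596/1858 = 32.1% → the 2024 panel
The 2024 panel wins overall and in every proposal group — no reversal.

Yes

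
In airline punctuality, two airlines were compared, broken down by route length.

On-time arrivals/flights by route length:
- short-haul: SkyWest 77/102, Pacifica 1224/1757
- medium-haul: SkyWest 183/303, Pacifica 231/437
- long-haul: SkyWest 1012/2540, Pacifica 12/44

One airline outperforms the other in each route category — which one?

Short-haul: SkyWest 77/102 = 75.5%, Pacifica 1224/1757 = 69.7% → SkyWest
Medium-haul: SkyWest 183/303 = 60.4%, Pacifica 231/437 = 52.9% → SkyWest
Long-haul: SkyWest 1012/2540 = 39.8%, Pacifica 12/44 = 27.3% → SkyWest
SkyWest has the higher rate in all 3 groups.

SkyWest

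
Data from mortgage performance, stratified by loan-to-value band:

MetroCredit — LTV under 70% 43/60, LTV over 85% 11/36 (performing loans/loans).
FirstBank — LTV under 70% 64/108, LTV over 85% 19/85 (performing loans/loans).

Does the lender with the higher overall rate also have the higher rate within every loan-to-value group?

LTV under 70%: MetroCredit 43/60 = 71.7%, FirstBank 64/108 = 59.3% → MetroCredit
LTV over 85%: MetroCredit 11/36 = 30.6%, FirstBank 19/85 = 22.4% → MetroCredit
Overall: MetroCredit 54/96 = 56.2%, FirstBank 83/193 = 43.0% → MetroCredit
MetroCredit wins overall and in every loan-to-value group — no reversal.

Yes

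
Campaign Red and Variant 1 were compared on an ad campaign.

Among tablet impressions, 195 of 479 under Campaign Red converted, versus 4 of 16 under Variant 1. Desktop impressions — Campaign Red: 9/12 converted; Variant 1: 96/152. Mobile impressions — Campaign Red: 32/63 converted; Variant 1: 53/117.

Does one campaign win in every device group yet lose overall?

Yes

Tablet: Campaign Red 195/479 = 40.7%, Variant 1 4/16 = 25.0% → Campaign Red
Desktop: Campaign Red 9/12 = 75.0%, Variant 1 96/152 = 63.2% → Campaign Red
Mobile: Campaign Red 32/63 = 50.8%, Variant 1 53/117 = 45.3% → Campaign Red
Overall: Campaign Red 236/554 = 42.6%, Variant 1 153/285 = 53.7% → Variant 1
Campaign Red wins each device group but Variant 1 wins overall — the comparison reverses. Campaign Red's impressions skew toward tablet, which has a lower base rate.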